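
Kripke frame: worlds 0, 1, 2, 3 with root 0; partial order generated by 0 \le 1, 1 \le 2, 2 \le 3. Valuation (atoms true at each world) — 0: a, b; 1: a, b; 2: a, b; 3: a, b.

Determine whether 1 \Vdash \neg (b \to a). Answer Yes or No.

1 \nVdash \neg (b \to a) since 1 is accessible from 1 and 1 \Vdash b \to a.
1 \Vdash b \to a: every world accessible from 1 that forces b (namely 1, 2, 3) also forces a.

No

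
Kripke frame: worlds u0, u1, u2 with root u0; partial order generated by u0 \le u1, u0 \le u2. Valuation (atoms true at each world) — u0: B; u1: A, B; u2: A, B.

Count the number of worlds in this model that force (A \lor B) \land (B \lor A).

u0: forces it.
u1: forces it.
u2: forces it.
Worlds forcing the formula: {u0, u1, u2}.

3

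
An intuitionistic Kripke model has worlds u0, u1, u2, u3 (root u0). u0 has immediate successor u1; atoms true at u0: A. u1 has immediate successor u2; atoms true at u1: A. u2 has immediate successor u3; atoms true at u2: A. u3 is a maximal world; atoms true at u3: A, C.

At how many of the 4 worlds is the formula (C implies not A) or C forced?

u0: does not force it — u0 does not force (C implies not A) or C: neither disjunct is forced at u0.
u1: does not force it.
u2: does not force it.
u3: forces it.
Worlds forcing the formula: {u3}.

1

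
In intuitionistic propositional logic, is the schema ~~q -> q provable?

No

This is double-negation elimination, which is not intuitionistically valid.
A Kripke countermodel: worlds u0, u1; order generated by u0 <= u1; atoms true at each world — u0:{}; u1:{q}.
u0 ||-/- ~~q -> q: already at u0 itself, u0 ||- ~~q but u0 ||-/- q.
u0 lacks atom q, so u0 ||-/- q.
So the root u0 does not force the formula.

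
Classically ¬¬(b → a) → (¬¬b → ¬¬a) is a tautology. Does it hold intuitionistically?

Yes

This is the distribution of double negation over implication, which is intuitionistically derivable.
Assume ¬¬(b → a) and ¬¬b; suppose ¬a. Then b → a would give ¬b (by contraposition), contradicting ¬¬b; so ¬(b → a), contradicting ¬¬(b → a). Hence ¬¬a.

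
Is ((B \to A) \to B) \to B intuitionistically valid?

This is Peirce's law, which is not intuitionistically valid.
A Kripke countermodel: worlds w0, w1; order generated by w0 \le w1; atoms true at each world — w0:{}; w1:{B}.
w0 \nVdash ((B \to A) \to B) \to B: already at w0 itself, w0 \Vdash (B \to A) \to B but w0 \nVdash B.
w0 lacks atom B, so w0 \nVdash B.
So the root w0 does not force the formula.

No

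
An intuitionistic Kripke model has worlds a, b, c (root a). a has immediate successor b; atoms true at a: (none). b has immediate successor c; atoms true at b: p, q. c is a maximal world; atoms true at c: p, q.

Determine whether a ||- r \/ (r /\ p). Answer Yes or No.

a ||-/- r \/ (r /\ p): neither disjunct is forced at a.
a lacks atom r, so a ||-/- r.

No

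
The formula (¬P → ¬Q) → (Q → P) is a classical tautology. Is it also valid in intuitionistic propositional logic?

No

This is the converse of contraposition, which is not intuitionistically valid.
A Kripke countermodel: worlds u, v; order generated by u ≤ v; atoms true at each world — u:{Q}; v:{P,Q}.
u ⊮ (¬P → ¬Q) → (Q → P): already at u itself, u ⊩ ¬P → ¬Q but u ⊮ Q → P.
u ⊮ Q → P: already at u itself, u ⊩ Q but u ⊮ P.
u lacks atom P, so u ⊮ P.
So the root u does not force the formula.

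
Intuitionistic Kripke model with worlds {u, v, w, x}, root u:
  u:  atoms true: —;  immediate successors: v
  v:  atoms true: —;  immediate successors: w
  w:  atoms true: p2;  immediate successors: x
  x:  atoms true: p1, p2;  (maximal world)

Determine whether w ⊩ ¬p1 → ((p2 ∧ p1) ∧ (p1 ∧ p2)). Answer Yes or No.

Yes

w ⊩ ¬p1 → ((p2 ∧ p1) ∧ (p1 ∧ p2)) vacuously: no world accessible from w forces the antecedent ¬p1.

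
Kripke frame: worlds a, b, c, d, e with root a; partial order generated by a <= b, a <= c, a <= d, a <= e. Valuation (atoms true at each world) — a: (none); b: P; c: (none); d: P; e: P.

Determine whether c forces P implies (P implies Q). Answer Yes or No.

c forces P implies (P implies Q) vacuously: no world accessible from c forces the antecedent P.

Yes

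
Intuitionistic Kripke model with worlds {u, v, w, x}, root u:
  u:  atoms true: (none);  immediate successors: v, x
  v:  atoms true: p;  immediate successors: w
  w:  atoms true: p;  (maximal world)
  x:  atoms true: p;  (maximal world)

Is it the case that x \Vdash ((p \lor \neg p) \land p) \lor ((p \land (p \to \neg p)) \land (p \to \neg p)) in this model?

Yes

x \Vdash ((p \lor \neg p) \land p) \lor ((p \land (p \to \neg p)) \land (p \to \neg p)) via the disjunct (p \lor \neg p) \land p.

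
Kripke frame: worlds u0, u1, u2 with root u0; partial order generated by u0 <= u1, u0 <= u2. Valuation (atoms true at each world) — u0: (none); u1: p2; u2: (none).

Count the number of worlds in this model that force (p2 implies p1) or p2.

u0: does not force it — u0 does not force (p2 implies p1) or p2: neither disjunct is forced at u0.
u1: forces it.
u2: forces it.
Worlds forcing the formula: {u1, u2}.

2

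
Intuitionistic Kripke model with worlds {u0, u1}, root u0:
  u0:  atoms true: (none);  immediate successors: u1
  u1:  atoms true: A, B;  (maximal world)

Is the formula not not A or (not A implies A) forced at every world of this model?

u0 forces not not A or (not A implies A) via the disjunct not not A.
Since the root u0 forces not not A or (not A implies A) and forcing is persistent (monotone upward), every world forces it.

Yes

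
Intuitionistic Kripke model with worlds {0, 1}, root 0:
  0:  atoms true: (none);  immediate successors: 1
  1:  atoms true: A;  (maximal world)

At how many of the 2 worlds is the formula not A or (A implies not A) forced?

0: does not force it — 0 does not force not A or (A implies not A): neither disjunct is forced at 0.
1: does not force it — 1 does not force not A or (A implies not A): neither disjunct is forced at 1.
Worlds forcing the formula: { }.

0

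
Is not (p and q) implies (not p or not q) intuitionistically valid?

No

This is the constructively invalid direction of De Morgan's law for conjunction, which is not intuitionistically valid.
A Kripke countermodel: worlds u, v, w; order generated by u <= v, u <= w; atoms true at each world — u:{}; v:{p}; w:{q}.
u does not force not (p and q) implies (not p or not q): already at u itself, u forces not (p and q) but u does not force not p or not q.
u does not force not p or not q: neither disjunct is forced at u.
u does not force not p since v is accessible from u and v forces p.
So the root u does not force the formula.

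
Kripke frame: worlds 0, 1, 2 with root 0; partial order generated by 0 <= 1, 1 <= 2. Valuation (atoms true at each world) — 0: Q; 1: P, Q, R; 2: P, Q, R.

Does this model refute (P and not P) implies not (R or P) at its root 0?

0 forces (P and not P) implies not (R or P) vacuously: no world accessible from 0 forces the antecedent P and not P.
So the root 0 forces (P and not P) implies not (R or P); the model is not a countermodel.

No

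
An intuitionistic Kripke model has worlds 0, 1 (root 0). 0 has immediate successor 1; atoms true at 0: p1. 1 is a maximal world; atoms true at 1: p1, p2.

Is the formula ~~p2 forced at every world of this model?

0 ||- ~~p2: no world accessible from 0 forces ~p2.
Since the root 0 forces ~~p2 and forcing is persistent (monotone upward), every world forces it.

Yes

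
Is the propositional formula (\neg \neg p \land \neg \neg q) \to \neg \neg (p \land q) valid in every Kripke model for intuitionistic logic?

This is the distribution of double negation over conjunction, which is intuitionistically derivable.
Assume \neg \neg p, \neg \neg q, and \neg (p \land q). From p we'd get \neg q (since p \land q is refuted), contradicting \neg \neg q; so \neg p, contradicting \neg \neg p.

Yes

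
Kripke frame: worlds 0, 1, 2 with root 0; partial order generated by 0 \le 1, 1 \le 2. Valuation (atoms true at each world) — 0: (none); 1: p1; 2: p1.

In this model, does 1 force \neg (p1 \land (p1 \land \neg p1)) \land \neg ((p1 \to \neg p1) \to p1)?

1 \nVdash \neg (p1 \land (p1 \land \neg p1)) \land \neg ((p1 \to \neg p1) \to p1) since 1 fails \neg ((p1 \to \neg p1) \to p1).

No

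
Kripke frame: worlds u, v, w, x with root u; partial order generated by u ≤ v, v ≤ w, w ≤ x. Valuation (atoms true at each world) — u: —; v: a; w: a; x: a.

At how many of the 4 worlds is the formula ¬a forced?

u: does not force it — u ⊮ ¬a since v is accessible from u and v ⊩ a.
v: does not force it — v ⊮ ¬a since v is accessible from v and v ⊩ a.
w: does not force it.
x: does not force it.
Worlds forcing the formula: { }.

0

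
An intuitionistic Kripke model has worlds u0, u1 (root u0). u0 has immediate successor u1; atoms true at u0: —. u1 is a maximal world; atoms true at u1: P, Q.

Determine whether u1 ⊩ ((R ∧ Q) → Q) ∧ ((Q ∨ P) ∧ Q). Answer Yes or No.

Yes

u1 ⊩ ((R ∧ Q) → Q) ∧ ((Q ∨ P) ∧ Q) since u1 forces both conjuncts.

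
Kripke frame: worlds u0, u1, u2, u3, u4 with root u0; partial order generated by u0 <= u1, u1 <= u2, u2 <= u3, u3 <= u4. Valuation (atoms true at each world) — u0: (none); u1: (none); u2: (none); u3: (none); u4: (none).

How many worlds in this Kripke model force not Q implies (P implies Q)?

u0: forces it.
u1: forces it.
u2: forces it.
u3: forces it.
u4: forces it.
Worlds forcing the formula: {u0, u1, u2, u3, u4}.

5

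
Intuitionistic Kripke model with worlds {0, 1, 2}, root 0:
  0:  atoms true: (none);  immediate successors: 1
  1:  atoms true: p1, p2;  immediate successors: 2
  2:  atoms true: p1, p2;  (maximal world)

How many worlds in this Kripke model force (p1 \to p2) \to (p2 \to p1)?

3

0: forces it.
1: forces it.
2: forces it.
Worlds forcing the formula: {0, 1, 2}.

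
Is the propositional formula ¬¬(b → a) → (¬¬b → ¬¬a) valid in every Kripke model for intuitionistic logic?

Yes

This is the distribution of double negation over implication, which is intuitionistically derivable.
Assume ¬¬(b → a) and ¬¬b; suppose ¬a. Then b → a would give ¬b (by contraposition), contradicting ¬¬b; so ¬(b → a), contradicting ¬¬(b → a). Hence ¬¬a.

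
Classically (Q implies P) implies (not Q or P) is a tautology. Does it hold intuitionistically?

This is the material-implication-as-disjunction principle, which is not intuitionistically valid.
A Kripke countermodel: worlds a, b; order generated by a <= b; atoms true at each world — a:{}; b:{P,Q}.
a does not force (Q implies P) implies (not Q or P): already at a itself, a forces Q implies P but a does not force not Q or P.
a does not force not Q or P: neither disjunct is forced at a.
a does not force not Q since b is accessible from a and b forces Q.
So the root a does not force the formula.

No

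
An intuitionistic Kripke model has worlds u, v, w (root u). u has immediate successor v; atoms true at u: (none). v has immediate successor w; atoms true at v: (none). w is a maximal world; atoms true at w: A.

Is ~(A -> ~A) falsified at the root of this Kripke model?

No

u ||- ~(A -> ~A): no world accessible from u forces A -> ~A.
So the root u forces ~(A -> ~A); the model is not a countermodel.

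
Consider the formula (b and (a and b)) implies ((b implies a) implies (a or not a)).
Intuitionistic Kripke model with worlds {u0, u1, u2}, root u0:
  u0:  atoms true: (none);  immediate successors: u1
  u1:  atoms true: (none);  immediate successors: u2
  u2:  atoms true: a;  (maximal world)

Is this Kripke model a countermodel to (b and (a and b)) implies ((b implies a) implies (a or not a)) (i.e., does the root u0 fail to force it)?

u0 forces (b and (a and b)) implies ((b implies a) implies (a or not a)) vacuously: no world accessible from u0 forces the antecedent b and (a and b).
So the root u0 forces (b and (a and b)) implies ((b implies a) implies (a or not a)); the model is not a countermodel.

No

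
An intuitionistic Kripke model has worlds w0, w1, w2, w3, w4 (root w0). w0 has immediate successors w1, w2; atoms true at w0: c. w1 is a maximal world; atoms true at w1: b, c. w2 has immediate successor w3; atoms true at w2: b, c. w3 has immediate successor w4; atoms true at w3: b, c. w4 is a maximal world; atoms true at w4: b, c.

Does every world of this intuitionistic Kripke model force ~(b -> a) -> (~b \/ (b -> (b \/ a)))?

w0 ||- ~(b -> a) -> (~b \/ (b -> (b \/ a))): every world accessible from w0 that forces ~(b -> a) (namely w0, w1, w2, w3, w4) also forces ~b \/ (b -> (b \/ a)).
Since the root w0 forces ~(b -> a) -> (~b \/ (b -> (b \/ a))) and forcing is persistent (monotone upward), every world forces it.

Yes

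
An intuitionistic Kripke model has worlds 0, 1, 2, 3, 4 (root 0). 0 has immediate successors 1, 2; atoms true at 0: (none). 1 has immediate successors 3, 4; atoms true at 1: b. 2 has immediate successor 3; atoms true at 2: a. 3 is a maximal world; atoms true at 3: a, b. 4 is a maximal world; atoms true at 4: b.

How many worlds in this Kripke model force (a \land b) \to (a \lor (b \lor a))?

0: forces it.
1: forces it.
2: forces it.
3: forces it.
4: forces it.
Worlds forcing the formula: {0, 1, 2, 3, 4}.

5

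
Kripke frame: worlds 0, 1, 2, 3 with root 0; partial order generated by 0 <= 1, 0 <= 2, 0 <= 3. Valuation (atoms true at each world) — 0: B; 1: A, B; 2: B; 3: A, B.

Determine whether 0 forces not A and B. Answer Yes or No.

0 does not force not A and B since 0 fails not A.

No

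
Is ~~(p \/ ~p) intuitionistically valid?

This is the double negation of excluded middle, which is intuitionistically derivable.
Assuming ~(p \/ ~p): from p we'd get p \/ ~p, so ~p; but then p \/ ~p again — contradiction. Hence ~~(p \/ ~p).

Yes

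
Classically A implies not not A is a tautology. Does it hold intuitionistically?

This is double-negation introduction, which is intuitionistically derivable.
If a world forces A then every accessible world forces A (persistence), so none forces not A; hence not not A.

Yes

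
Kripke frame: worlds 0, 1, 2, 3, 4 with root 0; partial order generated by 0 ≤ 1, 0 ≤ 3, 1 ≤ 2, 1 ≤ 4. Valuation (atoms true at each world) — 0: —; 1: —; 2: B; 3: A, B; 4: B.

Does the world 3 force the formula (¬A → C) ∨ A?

3 ⊩ (¬A → C) ∨ A via the disjunct ¬A → C.

Yes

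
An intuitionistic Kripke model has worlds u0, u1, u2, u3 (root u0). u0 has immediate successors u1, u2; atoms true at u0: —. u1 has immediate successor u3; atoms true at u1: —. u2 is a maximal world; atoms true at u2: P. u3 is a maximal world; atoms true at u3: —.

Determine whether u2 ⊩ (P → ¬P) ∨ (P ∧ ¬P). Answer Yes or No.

No

u2 ⊮ (P → ¬P) ∨ (P ∧ ¬P): neither disjunct is forced at u2.
u2 ⊮ P → ¬P: already at u2 itself, u2 ⊩ P but u2 ⊮ ¬P.
u2 ⊮ ¬P since u2 is accessible from u2 and u2 ⊩ P.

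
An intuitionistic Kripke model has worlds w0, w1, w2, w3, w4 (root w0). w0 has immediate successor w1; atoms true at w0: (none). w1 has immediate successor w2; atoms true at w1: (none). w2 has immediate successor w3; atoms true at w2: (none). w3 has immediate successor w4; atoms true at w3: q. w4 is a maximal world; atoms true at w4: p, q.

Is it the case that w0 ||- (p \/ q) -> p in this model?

No

w0 ||-/- (p \/ q) -> p: at the accessible world w3, w3 ||- p \/ q but w3 ||-/- p.
w3 lacks atom p, so w3 ||-/- p.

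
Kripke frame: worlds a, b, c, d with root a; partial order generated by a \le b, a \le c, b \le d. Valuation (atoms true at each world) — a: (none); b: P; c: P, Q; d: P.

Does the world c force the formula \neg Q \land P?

c \nVdash \neg Q \land P since c fails \neg Q.

No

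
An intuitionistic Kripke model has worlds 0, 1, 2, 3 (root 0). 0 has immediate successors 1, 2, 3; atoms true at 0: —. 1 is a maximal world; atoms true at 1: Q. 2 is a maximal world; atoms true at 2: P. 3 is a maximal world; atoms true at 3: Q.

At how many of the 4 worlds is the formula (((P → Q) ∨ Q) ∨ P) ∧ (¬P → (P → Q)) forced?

3

0: does not force it — 0 ⊮ (((P → Q) ∨ Q) ∨ P) ∧ (¬P → (P → Q)) since 0 fails ((P → Q) ∨ Q) ∨ P.
1: forces it.
2: forces it.
3: forces it.
Worlds forcing the formula: {1, 2, 3}.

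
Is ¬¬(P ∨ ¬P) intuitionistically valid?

This is the double negation of excluded middle, which is intuitionistically derivable.
Assuming ¬(P ∨ ¬P): from P we'd get P ∨ ¬P, so ¬P; but then P ∨ ¬P again — contradiction. Hence ¬¬(P ∨ ¬P).

Yes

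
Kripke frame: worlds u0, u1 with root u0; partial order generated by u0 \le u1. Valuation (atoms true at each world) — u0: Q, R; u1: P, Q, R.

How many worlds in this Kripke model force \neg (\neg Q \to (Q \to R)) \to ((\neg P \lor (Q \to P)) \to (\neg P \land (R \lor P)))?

2

u0: forces it.
u1: forces it.
Worlds forcing the formula: {u0, u1}.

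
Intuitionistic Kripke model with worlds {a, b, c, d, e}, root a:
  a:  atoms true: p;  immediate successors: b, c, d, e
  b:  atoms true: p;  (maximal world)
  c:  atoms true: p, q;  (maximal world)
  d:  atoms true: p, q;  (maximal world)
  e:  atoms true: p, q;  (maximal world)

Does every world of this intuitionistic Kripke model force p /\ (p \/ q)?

a ||- p /\ (p \/ q) since a forces both conjuncts.
Since the root a forces p /\ (p \/ q) and forcing is persistent (monotone upward), every world forces it.

Yes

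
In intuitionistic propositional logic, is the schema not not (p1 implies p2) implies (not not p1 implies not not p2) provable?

Yes

This is the distribution of double negation over implication, which is intuitionistically derivable.
Assume not not (p1 implies p2) and not not p1; suppose not p2. Then p1 implies p2 would give not p1 (by contraposition), contradicting not not p1; so not (p1 implies p2), contradicting not not (p1 implies p2). Hence not not p2.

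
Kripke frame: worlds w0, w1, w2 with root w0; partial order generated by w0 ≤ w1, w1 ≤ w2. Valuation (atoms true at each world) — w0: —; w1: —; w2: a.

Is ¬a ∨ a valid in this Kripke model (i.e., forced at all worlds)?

No

Not every world: w0 ⊮ ¬a ∨ a.
w0 ⊮ ¬a ∨ a: neither disjunct is forced at w0.
w0 ⊮ ¬a since w2 is accessible from w0 and w2 ⊩ a.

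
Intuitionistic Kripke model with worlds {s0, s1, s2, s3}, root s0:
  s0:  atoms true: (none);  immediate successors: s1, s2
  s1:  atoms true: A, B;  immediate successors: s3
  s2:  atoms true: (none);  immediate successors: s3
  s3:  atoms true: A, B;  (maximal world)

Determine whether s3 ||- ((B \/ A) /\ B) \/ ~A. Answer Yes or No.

s3 ||- ((B \/ A) /\ B) \/ ~A via the disjunct (B \/ A) /\ B.

Yes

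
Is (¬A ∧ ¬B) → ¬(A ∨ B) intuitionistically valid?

This is a constructively valid De Morgan direction (conjunction of negations to negated disjunction), which is intuitionistically derivable.
If both ¬A and ¬B hold at a world, no accessible world forces A or forces B, so none forces A ∨ B.

Yes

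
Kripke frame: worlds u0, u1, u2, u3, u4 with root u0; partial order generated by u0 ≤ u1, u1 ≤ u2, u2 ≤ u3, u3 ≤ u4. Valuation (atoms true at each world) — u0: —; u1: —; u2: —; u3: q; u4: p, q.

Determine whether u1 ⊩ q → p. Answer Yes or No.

No

u1 ⊮ q → p: at the accessible world u3, u3 ⊩ q but u3 ⊮ p.
u3 lacks atom p, so u3 ⊮ p.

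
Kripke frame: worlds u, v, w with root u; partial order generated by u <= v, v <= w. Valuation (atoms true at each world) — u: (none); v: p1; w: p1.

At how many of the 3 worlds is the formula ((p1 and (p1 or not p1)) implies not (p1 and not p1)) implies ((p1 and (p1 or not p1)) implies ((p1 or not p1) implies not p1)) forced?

0

u: does not force it — u does not force ((p1 and (p1 or not p1)) implies not (p1 and not p1)) implies ((p1 and (p1 or not p1)) implies ((p1 or not p1) implies not p1)): already at u itself, u forces (p1 and (p1 or not p1)) implies not (p1 and not p1) but u does not force (p1 and (p1 or not p1)) implies ((p1 or not p1) implies not p1).
v: does not force it — v does not force ((p1 and (p1 or not p1)) implies not (p1 and not p1)) implies ((p1 and (p1 or not p1)) implies ((p1 or not p1) implies not p1)): already at v itself, v forces (p1 and (p1 or not p1)) implies not (p1 and not p1) but v does not force (p1 and (p1 or not p1)) implies ((p1 or not p1) implies not p1).
w: does not force it — w does not force ((p1 and (p1 or not p1)) implies not (p1 and not p1)) implies ((p1 and (p1 or not p1)) implies ((p1 or not p1) implies not p1)): already at w itself, w forces (p1 and (p1 or not p1)) implies not (p1 and not p1) but w does not force (p1 and (p1 or not p1)) implies ((p1 or not p1) implies not p1).
Worlds forcing the formula: { }.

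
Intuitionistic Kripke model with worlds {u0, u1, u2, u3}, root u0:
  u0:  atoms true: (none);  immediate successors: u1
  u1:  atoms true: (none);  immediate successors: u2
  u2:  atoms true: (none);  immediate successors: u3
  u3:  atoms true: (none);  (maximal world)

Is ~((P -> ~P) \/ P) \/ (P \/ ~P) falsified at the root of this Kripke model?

u0 ||- ~((P -> ~P) \/ P) \/ (P \/ ~P) via the disjunct P \/ ~P.
So the root u0 forces ~((P -> ~P) \/ P) \/ (P \/ ~P); the model is not a countermodel.

No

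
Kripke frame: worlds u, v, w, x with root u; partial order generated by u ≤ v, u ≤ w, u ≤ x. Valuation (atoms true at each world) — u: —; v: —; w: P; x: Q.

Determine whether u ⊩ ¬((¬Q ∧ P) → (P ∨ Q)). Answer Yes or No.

u ⊮ ¬((¬Q ∧ P) → (P ∨ Q)) since u is accessible from u and u ⊩ (¬Q ∧ P) → (P ∨ Q).
u ⊩ (¬Q ∧ P) → (P ∨ Q): every world accessible from u that forces ¬Q ∧ P (namely w) also forces P ∨ Q.

No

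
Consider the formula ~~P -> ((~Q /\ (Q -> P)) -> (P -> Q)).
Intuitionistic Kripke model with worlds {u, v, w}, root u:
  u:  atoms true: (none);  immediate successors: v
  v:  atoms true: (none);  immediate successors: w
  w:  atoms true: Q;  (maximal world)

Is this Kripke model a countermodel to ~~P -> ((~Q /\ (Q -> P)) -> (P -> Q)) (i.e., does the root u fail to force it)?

No

u ||- ~~P -> ((~Q /\ (Q -> P)) -> (P -> Q)) vacuously: no world accessible from u forces the antecedent ~~P.
So the root u forces ~~P -> ((~Q /\ (Q -> P)) -> (P -> Q)); the model is not a countermodel.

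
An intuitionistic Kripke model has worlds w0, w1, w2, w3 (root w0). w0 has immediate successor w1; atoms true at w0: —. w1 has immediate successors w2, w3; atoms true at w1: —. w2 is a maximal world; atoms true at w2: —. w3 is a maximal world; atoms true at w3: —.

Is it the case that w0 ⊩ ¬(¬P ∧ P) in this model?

Yes

w0 ⊩ ¬(¬P ∧ P): no world accessible from w0 forces ¬P ∧ P.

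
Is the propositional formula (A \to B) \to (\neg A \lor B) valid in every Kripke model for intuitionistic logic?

This is the material-implication-as-disjunction principle, which is not intuitionistically valid.
A Kripke countermodel: worlds w0, w1; order generated by w0 \le w1; atoms true at each world — w0:{}; w1:{A,B}.
w0 \nVdash (A \to B) \to (\neg A \lor B): already at w0 itself, w0 \Vdash A \to B but w0 \nVdash \neg A \lor B.
w0 \nVdash \neg A \lor B: neither disjunct is forced at w0.
w0 \nVdash \neg A since w1 is accessible from w0 and w1 \Vdash A.
So the root w0 does not force the formula.

No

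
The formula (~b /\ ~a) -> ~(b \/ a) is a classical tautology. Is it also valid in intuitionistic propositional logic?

This is a constructively valid De Morgan direction (conjunction of negations to negated disjunction), which is intuitionistically derivable.
If both ~b and ~a hold at a world, no accessible world forces b or forces a, so none forces b \/ a.

Yes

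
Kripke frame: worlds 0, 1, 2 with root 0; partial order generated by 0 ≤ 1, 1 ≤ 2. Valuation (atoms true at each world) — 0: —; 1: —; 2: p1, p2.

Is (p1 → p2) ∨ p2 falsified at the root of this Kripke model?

0 ⊩ (p1 → p2) ∨ p2 via the disjunct p1 → p2.
So the root 0 forces (p1 → p2) ∨ p2; the model is not a countermodel.

No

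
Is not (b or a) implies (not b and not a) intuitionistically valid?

Yes

This is a constructively valid De Morgan direction (negated disjunction to conjunction of negations), which is intuitionistically derivable.
From not (b or a): if b held then b or a would, contradiction — so not b; similarly not a.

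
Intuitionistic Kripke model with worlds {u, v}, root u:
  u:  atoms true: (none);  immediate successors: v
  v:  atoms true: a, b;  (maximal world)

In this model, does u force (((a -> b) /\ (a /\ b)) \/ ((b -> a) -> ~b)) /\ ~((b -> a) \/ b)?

u ||-/- (((a -> b) /\ (a /\ b)) \/ ((b -> a) -> ~b)) /\ ~((b -> a) \/ b) since u fails ((a -> b) /\ (a /\ b)) \/ ((b -> a) -> ~b).

No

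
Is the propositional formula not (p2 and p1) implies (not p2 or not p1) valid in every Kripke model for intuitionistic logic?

This is the constructively invalid direction of De Morgan's law for conjunction, which is not intuitionistically valid.
A Kripke countermodel: worlds u0, u1, u2; order generated by u0 <= u1, u0 <= u2; atoms true at each world — u0:{}; u1:{p2}; u2:{p1}.
u0 does not force not (p2 and p1) implies (not p2 or not p1): already at u0 itself, u0 forces not (p2 and p1) but u0 does not force not p2 or not p1.
u0 does not force not p2 or not p1: neither disjunct is forced at u0.
u0 does not force not p2 since u1 is accessible from u0 and u1 forces p2.
So the root u0 does not force the formula.

No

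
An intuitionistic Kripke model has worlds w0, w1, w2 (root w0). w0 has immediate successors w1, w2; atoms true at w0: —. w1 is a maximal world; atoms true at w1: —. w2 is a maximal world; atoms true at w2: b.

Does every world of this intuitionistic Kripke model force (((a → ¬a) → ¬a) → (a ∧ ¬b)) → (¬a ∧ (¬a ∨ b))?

Yes

w0 ⊩ (((a → ¬a) → ¬a) → (a ∧ ¬b)) → (¬a ∧ (¬a ∨ b)) vacuously: no world accessible from w0 forces the antecedent ((a → ¬a) → ¬a) → (a ∧ ¬b).
Since the root w0 forces (((a → ¬a) → ¬a) → (a ∧ ¬b)) → (¬a ∧ (¬a ∨ b)) and forcing is persistent (monotone upward), every world forces it.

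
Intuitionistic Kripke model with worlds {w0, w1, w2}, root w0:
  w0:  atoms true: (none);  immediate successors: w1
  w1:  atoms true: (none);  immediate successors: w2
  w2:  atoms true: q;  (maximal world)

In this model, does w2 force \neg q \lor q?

w2 \Vdash \neg q \lor q via the disjunct q.

Yes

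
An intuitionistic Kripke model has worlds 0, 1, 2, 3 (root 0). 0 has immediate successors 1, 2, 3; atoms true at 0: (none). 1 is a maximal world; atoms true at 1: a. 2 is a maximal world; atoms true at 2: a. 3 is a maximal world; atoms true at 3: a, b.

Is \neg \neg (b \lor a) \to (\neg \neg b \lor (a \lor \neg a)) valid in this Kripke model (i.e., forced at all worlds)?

No

Not every world: 0 \nVdash \neg \neg (b \lor a) \to (\neg \neg b \lor (a \lor \neg a)).
0 \nVdash \neg \neg (b \lor a) \to (\neg \neg b \lor (a \lor \neg a)): already at 0 itself, 0 \Vdash \neg \neg (b \lor a) but 0 \nVdash \neg \neg b \lor (a \lor \neg a).
0 \nVdash \neg \neg b \lor (a \lor \neg a): neither disjunct is forced at 0.
0 \nVdash \neg \neg b since 1 is accessible from 0 and 1 \Vdash \neg b.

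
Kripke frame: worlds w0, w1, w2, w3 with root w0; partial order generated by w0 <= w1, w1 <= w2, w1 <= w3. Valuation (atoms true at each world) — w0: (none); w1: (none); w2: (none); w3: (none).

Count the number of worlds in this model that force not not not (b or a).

4

w0: forces it.
w1: forces it.
w2: forces it.
w3: forces it.
Worlds forcing the formula: {w0, w1, w2, w3}.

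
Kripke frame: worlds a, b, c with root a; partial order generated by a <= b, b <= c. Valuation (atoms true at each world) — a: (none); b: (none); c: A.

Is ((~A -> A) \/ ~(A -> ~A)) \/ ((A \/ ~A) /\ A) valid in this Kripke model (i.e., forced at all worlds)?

a ||- ((~A -> A) \/ ~(A -> ~A)) \/ ((A \/ ~A) /\ A) via the disjunct (~A -> A) \/ ~(A -> ~A).
Since the root a forces ((~A -> A) \/ ~(A -> ~A)) \/ ((A \/ ~A) /\ A) and forcing is persistent (monotone upward), every world forces it.

Yes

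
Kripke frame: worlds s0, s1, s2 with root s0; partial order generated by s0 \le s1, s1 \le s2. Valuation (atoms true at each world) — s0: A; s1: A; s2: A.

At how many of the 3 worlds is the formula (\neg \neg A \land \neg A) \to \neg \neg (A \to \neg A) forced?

s0: forces it.
s1: forces it.
s2: forces it.
Worlds forcing the formula: {s0, s1, s2}.

3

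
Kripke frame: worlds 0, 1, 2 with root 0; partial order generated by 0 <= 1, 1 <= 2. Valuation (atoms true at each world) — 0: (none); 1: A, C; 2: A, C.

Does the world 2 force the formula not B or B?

Yes

2 forces not B or B via the disjunct not B.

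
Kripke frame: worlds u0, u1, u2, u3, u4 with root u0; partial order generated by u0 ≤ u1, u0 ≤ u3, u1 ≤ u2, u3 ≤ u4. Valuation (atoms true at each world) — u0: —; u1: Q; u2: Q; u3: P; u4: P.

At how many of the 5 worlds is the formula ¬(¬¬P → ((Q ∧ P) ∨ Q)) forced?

u0: does not force it — u0 ⊮ ¬(¬¬P → ((Q ∧ P) ∨ Q)) since u1 is accessible from u0 and u1 ⊩ ¬¬P → ((Q ∧ P) ∨ Q).
u1: does not force it — u1 ⊮ ¬(¬¬P → ((Q ∧ P) ∨ Q)) since u1 is accessible from u1 and u1 ⊩ ¬¬P → ((Q ∧ P) ∨ Q).
u2: does not force it.
u3: forces it.
u4: forces it.
Worlds forcing the formula: {u3, u4}.

2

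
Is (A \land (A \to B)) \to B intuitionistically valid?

This is modus ponens in implicational form, which is intuitionistically derivable.
If a world forces A and A \to B, then applying the implication at that world (which is accessible from itself) gives B.

Yes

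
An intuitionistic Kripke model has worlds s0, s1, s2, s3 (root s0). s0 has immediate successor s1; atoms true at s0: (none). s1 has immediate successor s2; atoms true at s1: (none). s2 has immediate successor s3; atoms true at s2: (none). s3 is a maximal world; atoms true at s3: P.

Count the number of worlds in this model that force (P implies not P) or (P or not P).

1

s0: does not force it — s0 does not force (P implies not P) or (P or not P): neither disjunct is forced at s0.
s1: does not force it — s1 does not force (P implies not P) or (P or not P): neither disjunct is forced at s1.
s2: does not force it.
s3: forces it.
Worlds forcing the formula: {s3}.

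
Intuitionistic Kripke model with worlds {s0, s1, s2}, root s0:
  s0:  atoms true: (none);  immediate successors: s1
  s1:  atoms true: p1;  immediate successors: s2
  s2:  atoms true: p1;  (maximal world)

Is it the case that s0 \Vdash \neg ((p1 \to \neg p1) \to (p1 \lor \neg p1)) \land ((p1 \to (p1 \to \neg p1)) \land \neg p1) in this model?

s0 \nVdash \neg ((p1 \to \neg p1) \to (p1 \lor \neg p1)) \land ((p1 \to (p1 \to \neg p1)) \land \neg p1) since s0 fails \neg ((p1 \to \neg p1) \to (p1 \lor \neg p1)).

No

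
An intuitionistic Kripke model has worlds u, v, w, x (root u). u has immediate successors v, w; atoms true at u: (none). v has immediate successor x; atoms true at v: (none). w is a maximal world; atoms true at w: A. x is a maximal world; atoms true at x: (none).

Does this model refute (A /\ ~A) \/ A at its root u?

Yes

u ||-/- (A /\ ~A) \/ A: neither disjunct is forced at u.
u ||-/- A /\ ~A since u fails A.
So the root u does not force (A /\ ~A) \/ A; the model is a countermodel.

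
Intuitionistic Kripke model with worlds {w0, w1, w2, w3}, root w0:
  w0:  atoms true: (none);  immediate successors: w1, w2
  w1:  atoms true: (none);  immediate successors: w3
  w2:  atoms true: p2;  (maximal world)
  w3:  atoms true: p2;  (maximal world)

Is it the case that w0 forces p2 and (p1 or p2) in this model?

w0 does not force p2 and (p1 or p2) since w0 fails p2.

No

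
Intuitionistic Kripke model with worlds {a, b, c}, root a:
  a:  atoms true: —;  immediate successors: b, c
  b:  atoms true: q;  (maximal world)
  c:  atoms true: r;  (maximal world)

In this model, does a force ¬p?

Yes

a ⊩ ¬p: no world accessible from a forces p.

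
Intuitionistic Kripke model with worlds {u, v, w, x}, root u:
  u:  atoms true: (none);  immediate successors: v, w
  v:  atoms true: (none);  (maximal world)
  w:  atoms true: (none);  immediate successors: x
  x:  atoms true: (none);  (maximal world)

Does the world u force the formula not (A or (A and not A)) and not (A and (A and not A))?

u forces not (A or (A and not A)) and not (A and (A and not A)) since u forces both conjuncts.

Yes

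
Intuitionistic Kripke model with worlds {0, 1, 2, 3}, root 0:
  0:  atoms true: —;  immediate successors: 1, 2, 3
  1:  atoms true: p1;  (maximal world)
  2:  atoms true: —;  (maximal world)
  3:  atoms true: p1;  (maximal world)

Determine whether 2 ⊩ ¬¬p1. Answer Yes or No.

2 ⊮ ¬¬p1 since 2 is accessible from 2 and 2 ⊩ ¬p1.
2 ⊩ ¬p1: no world accessible from 2 forces p1.

No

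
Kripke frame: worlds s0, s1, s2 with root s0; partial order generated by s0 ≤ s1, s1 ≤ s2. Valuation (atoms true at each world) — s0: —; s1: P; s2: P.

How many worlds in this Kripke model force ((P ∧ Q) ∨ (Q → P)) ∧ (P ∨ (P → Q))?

s0: does not force it — s0 ⊮ ((P ∧ Q) ∨ (Q → P)) ∧ (P ∨ (P → Q)) since s0 fails P ∨ (P → Q).
s1: forces it.
s2: forces it.
Worlds forcing the formula: {s1, s2}.

2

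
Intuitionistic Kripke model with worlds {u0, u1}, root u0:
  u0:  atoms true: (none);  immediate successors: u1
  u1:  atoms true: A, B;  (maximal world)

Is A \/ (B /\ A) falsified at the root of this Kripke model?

u0 ||-/- A \/ (B /\ A): neither disjunct is forced at u0.
u0 lacks atom A, so u0 ||-/- A.
So the root u0 does not force A \/ (B /\ A); the model is a countermodel.

Yes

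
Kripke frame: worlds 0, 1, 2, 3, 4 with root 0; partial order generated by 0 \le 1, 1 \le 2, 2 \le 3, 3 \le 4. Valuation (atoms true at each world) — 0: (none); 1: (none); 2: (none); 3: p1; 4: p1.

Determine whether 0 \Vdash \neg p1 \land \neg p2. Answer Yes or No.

0 \nVdash \neg p1 \land \neg p2 since 0 fails \neg p1.

No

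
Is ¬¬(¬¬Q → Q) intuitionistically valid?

Yes

This is the double negation of double-negation elimination, which is intuitionistically derivable.
By Glivenko's theorem the double negation of any classical propositional tautology is intuitionistically provable; ¬¬Q → Q is classically a tautology.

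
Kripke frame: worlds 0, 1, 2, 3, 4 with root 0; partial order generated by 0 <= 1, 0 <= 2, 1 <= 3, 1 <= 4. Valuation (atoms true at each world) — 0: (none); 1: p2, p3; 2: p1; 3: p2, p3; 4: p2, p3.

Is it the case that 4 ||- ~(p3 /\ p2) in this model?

No

4 ||-/- ~(p3 /\ p2) since 4 is accessible from 4 and 4 ||- p3 /\ p2.
4 ||- p3 /\ p2 since 4 forces both conjuncts.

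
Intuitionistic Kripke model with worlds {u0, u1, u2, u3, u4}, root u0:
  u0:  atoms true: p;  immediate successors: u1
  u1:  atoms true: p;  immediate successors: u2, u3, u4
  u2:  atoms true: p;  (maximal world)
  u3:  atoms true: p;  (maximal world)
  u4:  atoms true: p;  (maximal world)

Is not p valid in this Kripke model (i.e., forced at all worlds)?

No

Not every world: u0 does not force not p.
u0 does not force not p since u0 is accessible from u0 and u0 forces p.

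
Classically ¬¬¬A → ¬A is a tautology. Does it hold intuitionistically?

This is triple-negation reduction, which is intuitionistically derivable.
Assume ¬¬¬A and suppose A. Then ¬¬A (double-negation introduction), contradicting ¬¬¬A. So ¬A.

Yes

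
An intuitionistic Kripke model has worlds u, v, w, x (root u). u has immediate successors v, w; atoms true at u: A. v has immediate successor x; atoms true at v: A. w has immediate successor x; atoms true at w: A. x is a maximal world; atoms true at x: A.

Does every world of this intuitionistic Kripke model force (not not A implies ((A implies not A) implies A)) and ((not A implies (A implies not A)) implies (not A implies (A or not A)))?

u forces (not not A implies ((A implies not A) implies A)) and ((not A implies (A implies not A)) implies (not A implies (A or not A))) since u forces both conjuncts.
Since the root u forces (not not A implies ((A implies not A) implies A)) and ((not A implies (A implies not A)) implies (not A implies (A or not A))) and forcing is persistent (monotone upward), every world forces it.

Yes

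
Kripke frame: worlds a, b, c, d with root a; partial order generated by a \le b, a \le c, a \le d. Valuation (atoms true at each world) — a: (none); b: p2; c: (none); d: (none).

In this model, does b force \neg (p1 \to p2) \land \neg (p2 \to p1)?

b \nVdash \neg (p1 \to p2) \land \neg (p2 \to p1) since b fails \neg (p1 \to p2).

No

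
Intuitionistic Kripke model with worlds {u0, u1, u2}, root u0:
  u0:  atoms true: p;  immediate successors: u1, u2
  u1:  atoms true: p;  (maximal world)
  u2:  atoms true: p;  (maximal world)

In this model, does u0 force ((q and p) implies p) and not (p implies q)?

Yes

u0 forces ((q and p) implies p) and not (p implies q) since u0 forces both conjuncts.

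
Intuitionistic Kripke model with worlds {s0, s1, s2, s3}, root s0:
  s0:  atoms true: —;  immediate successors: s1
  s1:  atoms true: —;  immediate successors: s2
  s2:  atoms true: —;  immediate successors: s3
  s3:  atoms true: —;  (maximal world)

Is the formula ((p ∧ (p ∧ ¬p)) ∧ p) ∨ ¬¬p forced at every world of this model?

Not every world: s0 ⊮ ((p ∧ (p ∧ ¬p)) ∧ p) ∨ ¬¬p.
s0 ⊮ ((p ∧ (p ∧ ¬p)) ∧ p) ∨ ¬¬p: neither disjunct is forced at s0.
s0 ⊮ (p ∧ (p ∧ ¬p)) ∧ p since s0 fails p ∧ (p ∧ ¬p).

No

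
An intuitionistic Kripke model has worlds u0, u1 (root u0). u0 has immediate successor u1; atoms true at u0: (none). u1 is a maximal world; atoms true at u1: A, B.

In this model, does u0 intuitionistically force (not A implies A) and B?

u0 does not force (not A implies A) and B since u0 fails B.

No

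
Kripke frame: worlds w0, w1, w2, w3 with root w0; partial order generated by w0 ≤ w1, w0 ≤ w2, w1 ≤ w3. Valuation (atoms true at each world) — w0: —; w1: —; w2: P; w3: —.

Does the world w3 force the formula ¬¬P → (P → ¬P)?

Yes

w3 ⊩ ¬¬P → (P → ¬P) vacuously: no world accessible from w3 forces the antecedent ¬¬P.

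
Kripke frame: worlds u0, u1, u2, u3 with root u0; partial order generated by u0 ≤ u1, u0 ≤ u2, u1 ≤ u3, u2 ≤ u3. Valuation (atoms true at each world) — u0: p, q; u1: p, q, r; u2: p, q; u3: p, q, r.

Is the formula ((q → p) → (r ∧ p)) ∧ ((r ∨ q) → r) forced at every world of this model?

Not every world: u0 ⊮ ((q → p) → (r ∧ p)) ∧ ((r ∨ q) → r).
u0 ⊮ ((q → p) → (r ∧ p)) ∧ ((r ∨ q) → r) since u0 fails (q → p) → (r ∧ p).

No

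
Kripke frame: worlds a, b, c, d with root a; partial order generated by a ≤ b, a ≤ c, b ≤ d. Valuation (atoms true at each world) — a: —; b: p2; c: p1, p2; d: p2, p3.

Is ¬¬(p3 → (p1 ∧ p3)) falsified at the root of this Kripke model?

a ⊮ ¬¬(p3 → (p1 ∧ p3)) since b is accessible from a and b ⊩ ¬(p3 → (p1 ∧ p3)).
b ⊩ ¬(p3 → (p1 ∧ p3)): no world accessible from b forces p3 → (p1 ∧ p3).
So the root a does not force ¬¬(p3 → (p1 ∧ p3)); the model is a countermodel.

Yes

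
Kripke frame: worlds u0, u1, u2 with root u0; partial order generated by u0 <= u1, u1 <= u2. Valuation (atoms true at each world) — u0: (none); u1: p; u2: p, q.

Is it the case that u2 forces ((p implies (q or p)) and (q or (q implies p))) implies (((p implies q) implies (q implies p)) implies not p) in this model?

No

u2 does not force ((p implies (q or p)) and (q or (q implies p))) implies (((p implies q) implies (q implies p)) implies not p): already at u2 itself, u2 forces (p implies (q or p)) and (q or (q implies p)) but u2 does not force ((p implies q) implies (q implies p)) implies not p.
u2 does not force ((p implies q) implies (q implies p)) implies not p: already at u2 itself, u2 forces (p implies q) implies (q implies p) but u2 does not force not p.
u2 does not force not p since u2 is accessible from u2 and u2 forces p.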